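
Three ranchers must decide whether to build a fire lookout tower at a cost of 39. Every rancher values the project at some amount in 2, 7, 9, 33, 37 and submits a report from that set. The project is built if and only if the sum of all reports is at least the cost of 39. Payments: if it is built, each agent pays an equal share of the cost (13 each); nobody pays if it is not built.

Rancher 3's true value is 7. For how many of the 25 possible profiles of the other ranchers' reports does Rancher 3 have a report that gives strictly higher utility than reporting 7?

Others report (2, 33): truth gives -6; report 2 gives 0 > -6. Violating.
Others report (33, 2): truth gives -6; report 2 gives 0 > -6. Violating.
Others report (2, 2): truth gives 0; no alternative beats it.
Others report (2, 7): truth gives 0; no alternative beats it.
(Checking all 25 profiles: 2 have a profitable deviation, 23 do not.)

2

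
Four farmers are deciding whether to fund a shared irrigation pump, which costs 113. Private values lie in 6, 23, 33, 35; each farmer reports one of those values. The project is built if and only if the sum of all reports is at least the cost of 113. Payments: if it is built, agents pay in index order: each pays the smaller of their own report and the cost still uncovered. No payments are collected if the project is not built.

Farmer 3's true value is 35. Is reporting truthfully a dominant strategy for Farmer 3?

No

Consider the case where Farmer 1 reports 23, Farmer 2 reports 23 and Farmer 4 reports 35.
Truthful report 35: project built, pays 35, utility 35 - 35 = 0.
Report 33 instead: project built, pays 33, utility 35 - 33 = 2.
Since 2 > 0, reporting 33 is strictly better here, so truthful reporting is not dominant.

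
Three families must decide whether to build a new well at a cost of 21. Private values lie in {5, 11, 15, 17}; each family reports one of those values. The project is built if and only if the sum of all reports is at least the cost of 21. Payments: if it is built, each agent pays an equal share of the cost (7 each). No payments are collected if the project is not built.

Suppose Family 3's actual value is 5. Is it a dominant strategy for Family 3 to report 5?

Check each profile of the others' reports and compare truth against every alternative report.
Others report (5, 5): truth gives 0, best alternative gives -2.
Others report (5, 11): truth gives -2, best alternative gives -2.
Others report (5, 15): truth gives -2, best alternative gives -2.
Others report (5, 17): truth gives -2, best alternative gives -2.
Others report (11, 5): truth gives -2, best alternative gives -2.
Others report (11, 11): truth gives -2, best alternative gives -2.
(Remaining 10 profiles checked similarly; truth is weakly best in each.)
In every case the truthful report is at least as good as any alternative, so it is a dominant strategy.

Yes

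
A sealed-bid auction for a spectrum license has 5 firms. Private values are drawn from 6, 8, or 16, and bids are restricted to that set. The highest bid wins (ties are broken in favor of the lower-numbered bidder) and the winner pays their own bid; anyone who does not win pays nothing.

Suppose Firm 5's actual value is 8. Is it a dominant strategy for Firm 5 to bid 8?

Check each profile of the others' bids and compare truth against every alternative bid.
Others bid (6, 6, 6, 6): truth gives 0, best alternative gives 0.
Others bid (6, 6, 6, 8): truth gives 0, best alternative gives 0.
Others bid (6, 6, 6, 16): truth gives 0, best alternative gives 0.
Others bid (6, 6, 8, 6): truth gives 0, best alternative gives 0.
Others bid (6, 6, 8, 8): truth gives 0, best alternative gives 0.
Others bid (6, 6, 8, 16): truth gives 0, best alternative gives 0.
(Remaining 75 profiles checked similarly; truth is weakly best in each.)
In every case the truthful bid is at least as good as any alternative, so it is a dominant strategy.

Yes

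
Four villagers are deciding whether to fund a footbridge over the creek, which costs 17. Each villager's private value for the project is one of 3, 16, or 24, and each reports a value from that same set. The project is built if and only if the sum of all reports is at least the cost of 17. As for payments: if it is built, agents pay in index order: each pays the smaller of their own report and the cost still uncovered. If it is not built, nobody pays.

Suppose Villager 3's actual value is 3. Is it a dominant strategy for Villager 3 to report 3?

Check each profile of the others' reports and compare truth against every alternative report.
Others report (3, 3, 3): truth gives 0, best alternative gives -8.
Others report (3, 3, 16): truth gives 0, best alternative gives -8.
Others report (3, 3, 24): truth gives 0, best alternative gives -8.
Others report (3, 16, 3): truth gives 3, best alternative gives 3.
Others report (3, 16, 16): truth gives 3, best alternative gives 3.
Others report (3, 16, 24): truth gives 3, best alternative gives 3.
(Remaining 21 profiles checked similarly; truth is weakly best in each.)
In every case the truthful report is at least as good as any alternative, so it is a dominant strategy.

Yes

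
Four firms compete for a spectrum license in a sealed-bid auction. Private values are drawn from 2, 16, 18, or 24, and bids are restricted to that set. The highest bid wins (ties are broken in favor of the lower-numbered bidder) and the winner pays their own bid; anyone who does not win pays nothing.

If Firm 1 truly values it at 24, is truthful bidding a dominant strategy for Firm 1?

No

Consider the case where Firm 2 bids 2, Firm 3 bids 2 and Firm 4 bids 2.
Truthful bid 24: wins, pays 24, utility 24 - 24 = 0.
Bid 2 instead: wins, pays 2, utility 24 - 2 = 22.
Since 22 > 0, bidding 2 is strictly better here, so truthful bidding is not dominant.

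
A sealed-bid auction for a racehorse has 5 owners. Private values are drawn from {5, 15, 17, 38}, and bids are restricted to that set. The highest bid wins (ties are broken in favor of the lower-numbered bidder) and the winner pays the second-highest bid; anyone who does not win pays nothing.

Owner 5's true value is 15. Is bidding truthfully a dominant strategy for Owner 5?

Check each profile of the others' bids and compare truth against every alternative bid.
Others bid (5, 5, 5, 5): truth gives 10, best alternative gives 10.
Others bid (5, 5, 5, 15): truth gives 0, best alternative gives 0.
Others bid (5, 5, 5, 17): truth gives 0, best alternative gives 0.
Others bid (5, 5, 5, 38): truth gives 0, best alternative gives 0.
Others bid (5, 5, 15, 5): truth gives 0, best alternative gives 0.
Others bid (5, 5, 15, 15): truth gives 0, best alternative gives 0.
(Remaining 250 profiles checked similarly; truth is weakly best in each.)
In every case the truthful bid is at least as good as any alternative, so it is a dominant strategy.

Yes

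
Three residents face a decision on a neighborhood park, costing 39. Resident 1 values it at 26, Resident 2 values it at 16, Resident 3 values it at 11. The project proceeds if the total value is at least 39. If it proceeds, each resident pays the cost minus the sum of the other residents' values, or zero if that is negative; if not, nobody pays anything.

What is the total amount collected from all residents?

14

Total value 53 ≥ cost 39, so it is built.
Resident 1: others sum to 27; max(0, 39 - 27) = 12.
Resident 2: others sum to 37; max(0, 39 - 37) = 2.
Resident 3: others sum to 42; max(0, 39 - 42) = 0.
Total collected = 12 + 2 + 0 = 14.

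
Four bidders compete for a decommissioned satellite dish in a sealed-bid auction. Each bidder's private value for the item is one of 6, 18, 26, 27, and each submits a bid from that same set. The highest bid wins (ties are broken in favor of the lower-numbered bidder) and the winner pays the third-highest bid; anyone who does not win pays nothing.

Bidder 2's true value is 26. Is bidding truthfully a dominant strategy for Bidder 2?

No

Consider the case where Bidder 1 bids 6, Bidder 3 bids 6 and Bidder 4 bids 27.
Truthful bid 26: loses, pays 0, utility 0.
Bid 27 instead: wins, pays 6, utility 26 - 6 = 20.
Since 20 > 0, bidding 27 is strictly better here, so truthful bidding is not dominant.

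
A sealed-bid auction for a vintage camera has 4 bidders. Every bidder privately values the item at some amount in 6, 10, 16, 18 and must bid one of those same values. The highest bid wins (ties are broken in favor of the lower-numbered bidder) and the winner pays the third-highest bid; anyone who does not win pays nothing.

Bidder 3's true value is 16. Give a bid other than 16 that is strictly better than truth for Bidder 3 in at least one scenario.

18

Suppose Bidder 1 bids 6, Bidder 2 bids 6 and Bidder 4 bids 18.
Bid 16: loses, pays 0, utility 0.
Bid 18: wins, pays 6, utility 16 - 6 = 10.
So bidding 18 beats truth here (10 > 0).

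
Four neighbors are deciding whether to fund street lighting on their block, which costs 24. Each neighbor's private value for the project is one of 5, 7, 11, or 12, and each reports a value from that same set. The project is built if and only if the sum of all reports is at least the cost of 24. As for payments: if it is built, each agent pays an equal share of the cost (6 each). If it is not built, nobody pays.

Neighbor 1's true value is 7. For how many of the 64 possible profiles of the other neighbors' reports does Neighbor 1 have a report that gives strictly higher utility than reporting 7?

1

Others report (5, 5, 5): truth gives 0; report 11 gives 1 > 0. Violating.
Others report (5, 5, 7): truth gives 1; no alternative beats it.
Others report (5, 5, 11): truth gives 1; no alternative beats it.
(Checking all 64 profiles: 1 has a profitable deviation, 63 do not.)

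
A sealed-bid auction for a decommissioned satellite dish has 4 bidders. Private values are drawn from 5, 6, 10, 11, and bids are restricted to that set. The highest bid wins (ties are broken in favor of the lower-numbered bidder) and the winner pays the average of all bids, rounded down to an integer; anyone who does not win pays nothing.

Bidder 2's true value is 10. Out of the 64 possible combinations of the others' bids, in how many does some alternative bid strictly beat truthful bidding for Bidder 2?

Others bid (5, 5, 5): truth gives 4; bid 6 gives 5 > 4. Violating.
Others bid (5, 5, 6): truth gives 4; bid 6 gives 5 > 4. Violating.
Others bid (5, 5, 11): truth gives 0; bid 11 gives 2 > 0. Violating.
Others bid (5, 6, 5): truth gives 4; bid 6 gives 5 > 4. Violating.
Others bid (5, 5, 10): truth gives 3; no alternative beats it.
Others bid (5, 6, 10): truth gives 3; no alternative beats it.
(Checking all 64 profiles: 30 have a profitable deviation, 34 do not.)

30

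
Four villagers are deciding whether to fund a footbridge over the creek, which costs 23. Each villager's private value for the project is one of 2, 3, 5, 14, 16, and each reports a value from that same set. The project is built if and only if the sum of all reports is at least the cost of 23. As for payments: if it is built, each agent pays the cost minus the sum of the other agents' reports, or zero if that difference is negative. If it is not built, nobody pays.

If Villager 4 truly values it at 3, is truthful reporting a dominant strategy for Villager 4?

Yes

Check each profile of the others' reports and compare truth against every alternative report.
Others report (2, 5, 16): truth gives 3, best alternative gives 3.
Others report (2, 14, 14): truth gives 3, best alternative gives 3.
Others report (2, 14, 16): truth gives 3, best alternative gives 3.
Others report (2, 16, 5): truth gives 3, best alternative gives 3.
Others report (2, 16, 14): truth gives 3, best alternative gives 3.
Others report (2, 16, 16): truth gives 3, best alternative gives 3.
(Remaining 119 profiles checked similarly; truth is weakly best in each.)
In every case the truthful report is at least as good as any alternative, so it is a dominant strategy.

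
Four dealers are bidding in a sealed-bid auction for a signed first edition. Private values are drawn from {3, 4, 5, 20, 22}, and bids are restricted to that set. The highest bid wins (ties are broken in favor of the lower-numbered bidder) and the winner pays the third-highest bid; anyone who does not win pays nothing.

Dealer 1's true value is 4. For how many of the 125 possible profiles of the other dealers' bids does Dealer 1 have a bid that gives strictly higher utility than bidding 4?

Others bid (3, 3, 5): truth gives 0; bid 5 gives 1 > 0. Violating.
Others bid (3, 3, 20): truth gives 0; bid 20 gives 1 > 0. Violating.
Others bid (3, 3, 22): truth gives 0; bid 22 gives 1 > 0. Violating.
Others bid (3, 5, 3): truth gives 0; bid 5 gives 1 > 0. Violating.
Others bid (3, 3, 3): truth gives 1; no alternative beats it.
Others bid (3, 3, 4): truth gives 1; no alternative beats it.
(Checking all 125 profiles: 9 have a profitable deviation, 116 do not.)

9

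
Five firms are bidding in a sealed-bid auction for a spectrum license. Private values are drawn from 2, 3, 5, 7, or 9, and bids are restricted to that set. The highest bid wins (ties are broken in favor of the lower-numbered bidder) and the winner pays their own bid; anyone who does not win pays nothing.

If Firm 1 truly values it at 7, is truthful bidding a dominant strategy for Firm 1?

Consider the case where Firm 2 bids 2, Firm 3 bids 2, Firm 4 bids 2 and Firm 5 bids 2.
Truthful bid 7: wins, pays 7, utility 7 - 7 = 0.
Bid 2 instead: wins, pays 2, utility 7 - 2 = 5.
Since 5 > 0, bidding 2 is strictly better here, so truthful bidding is not dominant.

No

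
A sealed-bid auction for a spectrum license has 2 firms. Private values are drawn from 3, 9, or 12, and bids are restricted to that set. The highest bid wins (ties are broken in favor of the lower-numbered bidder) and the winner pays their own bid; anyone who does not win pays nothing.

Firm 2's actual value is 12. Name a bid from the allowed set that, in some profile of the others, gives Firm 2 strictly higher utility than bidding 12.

Suppose Firm 1 bids 3.
Bid 12: wins, pays 12, utility 12 - 12 = 0.
Bid 9: wins, pays 9, utility 12 - 9 = 3.
So bidding 9 beats truth here (3 > 0).

9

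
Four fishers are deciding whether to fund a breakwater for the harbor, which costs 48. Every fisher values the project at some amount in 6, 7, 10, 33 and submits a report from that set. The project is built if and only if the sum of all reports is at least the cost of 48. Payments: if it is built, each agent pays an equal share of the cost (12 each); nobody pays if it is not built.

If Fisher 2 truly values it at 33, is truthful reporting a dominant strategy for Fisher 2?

Yes

Check each profile of the others' reports and compare truth against every alternative report.
Others report (6, 6, 6): truth gives 21, best alternative gives 0.
Others report (6, 6, 7): truth gives 21, best alternative gives 0.
Others report (6, 6, 10): truth gives 21, best alternative gives 0.
Others report (6, 7, 6): truth gives 21, best alternative gives 0.
Others report (6, 7, 7): truth gives 21, best alternative gives 0.
Others report (6, 7, 10): truth gives 21, best alternative gives 0.
(Remaining 58 profiles checked similarly; truth is weakly best in each.)
In every case the truthful report is at least as good as any alternative, so it is a dominant strategy.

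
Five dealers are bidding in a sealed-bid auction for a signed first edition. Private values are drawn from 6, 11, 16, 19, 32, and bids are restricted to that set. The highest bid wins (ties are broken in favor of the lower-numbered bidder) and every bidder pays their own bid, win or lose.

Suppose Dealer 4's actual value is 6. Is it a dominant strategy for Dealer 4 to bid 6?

Consider the case where Dealer 1 bids 6, Dealer 2 bids 6, Dealer 3 bids 6 and Dealer 5 bids 6.
Truthful bid 6: loses but pays 6, utility -6.
Bid 11 instead: wins, pays 11, utility 6 - 11 = -5.
Since -5 > -6, bidding 11 is strictly better here, so truthful bidding is not dominant.

No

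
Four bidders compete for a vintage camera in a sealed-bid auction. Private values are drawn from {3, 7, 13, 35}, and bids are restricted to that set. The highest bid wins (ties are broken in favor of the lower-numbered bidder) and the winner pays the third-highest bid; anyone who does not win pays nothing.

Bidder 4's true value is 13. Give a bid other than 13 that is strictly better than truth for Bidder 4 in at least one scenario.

35

Suppose Bidder 1 bids 3, Bidder 2 bids 3 and Bidder 3 bids 13.
Bid 13: loses, pays 0, utility 0.
Bid 35: wins, pays 3, utility 13 - 3 = 10.
So bidding 35 beats truth here (10 > 0).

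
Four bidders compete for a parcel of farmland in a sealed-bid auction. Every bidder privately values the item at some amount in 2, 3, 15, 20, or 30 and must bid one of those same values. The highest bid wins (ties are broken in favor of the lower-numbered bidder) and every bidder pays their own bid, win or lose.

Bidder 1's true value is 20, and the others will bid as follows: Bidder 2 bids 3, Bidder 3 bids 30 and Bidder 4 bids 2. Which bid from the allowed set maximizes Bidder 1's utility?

2

Bid 2: loses but pays 2, utility -2.
Bid 3: loses but pays 3, utility -3.
Bid 15: loses but pays 15, utility -15.
Bid 20: loses but pays 20, utility -20.
Bid 30: wins, pays 30, utility 20 - 30 = -10.
The best choice is 2 with utility -2.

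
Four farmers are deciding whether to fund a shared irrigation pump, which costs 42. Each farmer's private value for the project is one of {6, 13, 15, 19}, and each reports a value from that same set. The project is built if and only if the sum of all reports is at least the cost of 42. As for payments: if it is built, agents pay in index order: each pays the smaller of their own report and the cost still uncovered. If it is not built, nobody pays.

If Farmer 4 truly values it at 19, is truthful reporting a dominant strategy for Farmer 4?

Check each profile of the others' reports and compare truth against every alternative report.
Others report (6, 6, 13): truth gives 2, best alternative gives 0.
Others report (6, 13, 6): truth gives 2, best alternative gives 0.
Others report (13, 6, 6): truth gives 2, best alternative gives 0.
Others report (6, 19, 19): truth gives 19, best alternative gives 19.
Others report (13, 13, 19): truth gives 19, best alternative gives 19.
Others report (13, 15, 15): truth gives 19, best alternative gives 19.
(Remaining 58 profiles checked similarly; truth is weakly best in each.)
In every case the truthful report is at least as good as any alternative, so it is a dominant strategy.

Yes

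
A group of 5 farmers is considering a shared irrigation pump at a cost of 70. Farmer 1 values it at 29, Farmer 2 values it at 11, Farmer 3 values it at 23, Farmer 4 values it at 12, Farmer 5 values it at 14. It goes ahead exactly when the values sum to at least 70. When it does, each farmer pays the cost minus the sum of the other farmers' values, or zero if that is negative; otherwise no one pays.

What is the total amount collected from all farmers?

14

Total value 89 ≥ cost 70, so it is built.
Farmer 1: others sum to 60; max(0, 70 - 60) = 10.
Farmer 2: others sum to 78; max(0, 70 - 78) = 0.
Farmer 3: others sum to 66; max(0, 70 - 66) = 4.
Farmer 4: others sum to 77; max(0, 70 - 77) = 0.
Farmer 5: others sum to 75; max(0, 70 - 75) = 0.
Total collected = 10 + 0 + 4 + 0 + 0 = 14.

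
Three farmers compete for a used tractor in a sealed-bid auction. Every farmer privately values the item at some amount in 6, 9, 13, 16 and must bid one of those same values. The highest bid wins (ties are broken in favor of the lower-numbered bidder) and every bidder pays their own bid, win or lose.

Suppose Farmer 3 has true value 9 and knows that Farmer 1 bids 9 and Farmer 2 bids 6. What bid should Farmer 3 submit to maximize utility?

Bid 6: loses but pays 6, utility -6.
Bid 9: loses but pays 9, utility -9.
Bid 13: wins, pays 13, utility 9 - 13 = -4.
Bid 16: wins, pays 16, utility 9 - 16 = -7.
The best choice is 13 with utility -4.

13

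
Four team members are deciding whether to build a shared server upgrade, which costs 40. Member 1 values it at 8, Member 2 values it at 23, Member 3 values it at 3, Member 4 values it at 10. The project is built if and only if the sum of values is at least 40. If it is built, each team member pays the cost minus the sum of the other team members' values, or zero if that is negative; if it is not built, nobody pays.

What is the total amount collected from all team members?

29

Total value 44 ≥ cost 40, so it is built.
Member 1: others sum to 36; max(0, 40 - 36) = 4.
Member 2: others sum to 21; max(0, 40 - 21) = 19.
Member 3: others sum to 41; max(0, 40 - 41) = 0.
Member 4: others sum to 34; max(0, 40 - 34) = 6.
Total collected = 4 + 19 + 0 + 6 = 29.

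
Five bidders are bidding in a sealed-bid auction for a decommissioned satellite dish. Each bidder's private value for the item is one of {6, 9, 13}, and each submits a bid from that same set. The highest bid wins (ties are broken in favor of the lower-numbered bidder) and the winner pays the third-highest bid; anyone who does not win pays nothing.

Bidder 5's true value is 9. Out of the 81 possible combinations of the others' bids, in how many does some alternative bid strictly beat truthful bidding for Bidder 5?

4

Others bid (6, 6, 6, 9): truth gives 0; bid 13 gives 3 > 0. Violating.
Others bid (6, 6, 9, 6): truth gives 0; bid 13 gives 3 > 0. Violating.
Others bid (6, 9, 6, 6): truth gives 0; bid 13 gives 3 > 0. Violating.
Others bid (9, 6, 6, 6): truth gives 0; bid 13 gives 3 > 0. Violating.
Others bid (6, 6, 6, 6): truth gives 3; no alternative beats it.
Others bid (6, 6, 6, 13): truth gives 0; no alternative beats it.
(Checking all 81 profiles: 4 have a profitable deviation, 77 do not.)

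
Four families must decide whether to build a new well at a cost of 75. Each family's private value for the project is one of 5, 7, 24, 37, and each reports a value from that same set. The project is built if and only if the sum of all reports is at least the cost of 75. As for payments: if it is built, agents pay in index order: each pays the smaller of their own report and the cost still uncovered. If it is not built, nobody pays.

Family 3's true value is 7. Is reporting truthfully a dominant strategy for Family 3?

No

Consider the case where Family 1 reports 5, Family 2 reports 37 and Family 4 reports 37.
Truthful report 7: project built, pays 7, utility 7 - 7 = 0.
Report 5 instead: project built, pays 5, utility 7 - 5 = 2.
Since 2 > 0, reporting 5 is strictly better here, so truthful reporting is not dominant.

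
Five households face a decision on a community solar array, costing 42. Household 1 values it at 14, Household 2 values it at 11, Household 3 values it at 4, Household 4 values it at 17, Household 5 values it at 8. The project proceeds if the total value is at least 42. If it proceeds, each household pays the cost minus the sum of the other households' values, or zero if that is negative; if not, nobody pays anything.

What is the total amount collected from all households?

Total value 54 ≥ cost 42, so it is built.
Household 1: others sum to 40; max(0, 42 - 40) = 2.
Household 2: others sum to 43; max(0, 42 - 43) = 0.
Household 3: others sum to 50; max(0, 42 - 50) = 0.
Household 4: others sum to 37; max(0, 42 - 37) = 5.
Household 5: others sum to 46; max(0, 42 - 46) = 0.
Total collected = 2 + 0 + 0 + 5 + 0 = 7.

7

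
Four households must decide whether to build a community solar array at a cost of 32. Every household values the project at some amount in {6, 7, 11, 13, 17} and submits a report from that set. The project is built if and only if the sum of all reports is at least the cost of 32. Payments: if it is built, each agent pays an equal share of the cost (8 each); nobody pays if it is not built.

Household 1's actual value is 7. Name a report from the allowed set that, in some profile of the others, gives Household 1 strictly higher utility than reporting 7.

Suppose Household 2 reports 6, Household 3 reports 6 and Household 4 reports 13.
Report 7: project built, pays 8, utility 7 - 8 = -1.
Report 6: project not built, utility 0.
So reporting 6 beats truth here (0 > -1).

6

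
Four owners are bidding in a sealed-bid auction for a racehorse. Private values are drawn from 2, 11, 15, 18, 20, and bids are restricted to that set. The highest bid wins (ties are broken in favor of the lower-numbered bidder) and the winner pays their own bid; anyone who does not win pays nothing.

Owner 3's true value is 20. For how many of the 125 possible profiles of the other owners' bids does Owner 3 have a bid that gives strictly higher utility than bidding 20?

36

Others bid (2, 2, 2): truth gives 0; bid 11 gives 9 > 0. Violating.
Others bid (2, 2, 11): truth gives 0; bid 11 gives 9 > 0. Violating.
Others bid (2, 2, 15): truth gives 0; bid 15 gives 5 > 0. Violating.
Others bid (2, 2, 18): truth gives 0; bid 18 gives 2 > 0. Violating.
Others bid (2, 2, 20): truth gives 0; no alternative beats it.
Others bid (2, 11, 20): truth gives 0; no alternative beats it.
(Checking all 125 profiles: 36 have a profitable deviation, 89 do not.)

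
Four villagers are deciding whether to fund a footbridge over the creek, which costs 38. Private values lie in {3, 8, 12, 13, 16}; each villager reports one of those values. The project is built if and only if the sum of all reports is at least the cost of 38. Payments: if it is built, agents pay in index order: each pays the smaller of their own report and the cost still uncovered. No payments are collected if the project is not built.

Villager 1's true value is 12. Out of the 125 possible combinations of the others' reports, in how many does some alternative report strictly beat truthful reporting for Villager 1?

Others report (3, 12, 16): truth gives 0; report 8 gives 4 > 0. Violating.
Others report (3, 13, 16): truth gives 0; report 8 gives 4 > 0. Violating.
Others report (3, 16, 12): truth gives 0; report 8 gives 4 > 0. Violating.
Others report (3, 16, 13): truth gives 0; report 8 gives 4 > 0. Violating.
Others report (3, 3, 3): truth gives 0; no alternative beats it.
Others report (3, 3, 8): truth gives 0; no alternative beats it.
(Checking all 125 profiles: 72 have a profitable deviation, 53 do not.)

72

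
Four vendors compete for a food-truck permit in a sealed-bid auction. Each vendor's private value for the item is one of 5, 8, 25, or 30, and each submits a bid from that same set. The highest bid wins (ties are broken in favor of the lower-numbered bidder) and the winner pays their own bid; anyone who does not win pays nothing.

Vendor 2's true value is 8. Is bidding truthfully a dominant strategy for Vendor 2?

Check each profile of the others' bids and compare truth against every alternative bid.
Others bid (5, 5, 5): truth gives 0, best alternative gives 0.
Others bid (5, 5, 8): truth gives 0, best alternative gives 0.
Others bid (5, 5, 25): truth gives 0, best alternative gives 0.
Others bid (5, 5, 30): truth gives 0, best alternative gives 0.
Others bid (5, 8, 5): truth gives 0, best alternative gives 0.
Others bid (5, 8, 8): truth gives 0, best alternative gives 0.
(Remaining 58 profiles checked similarly; truth is weakly best in each.)
In every case the truthful bid is at least as good as any alternative, so it is a dominant strategy.

Yes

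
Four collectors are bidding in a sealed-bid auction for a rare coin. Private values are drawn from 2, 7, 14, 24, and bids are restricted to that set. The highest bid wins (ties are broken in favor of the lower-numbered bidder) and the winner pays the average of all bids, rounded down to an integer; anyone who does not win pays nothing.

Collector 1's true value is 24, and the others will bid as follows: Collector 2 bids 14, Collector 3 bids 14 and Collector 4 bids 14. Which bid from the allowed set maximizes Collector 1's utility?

Bid 2: loses, pays 0, utility 0.
Bid 7: loses, pays 0, utility 0.
Bid 14: wins, pays 14, utility 24 - 14 = 10.
Bid 24: wins, pays 16, utility 24 - 16 = 8.
The best choice is 14 with utility 10.

14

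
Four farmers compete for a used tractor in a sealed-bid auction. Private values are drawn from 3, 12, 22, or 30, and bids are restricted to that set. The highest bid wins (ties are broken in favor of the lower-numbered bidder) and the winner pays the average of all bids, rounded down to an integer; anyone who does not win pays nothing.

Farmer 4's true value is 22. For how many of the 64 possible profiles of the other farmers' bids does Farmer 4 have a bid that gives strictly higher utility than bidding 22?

Others bid (3, 3, 3): truth gives 15; bid 12 gives 17 > 15. Violating.
Others bid (3, 3, 22): truth gives 0; bid 30 gives 8 > 0. Violating.
Others bid (3, 12, 22): truth gives 0; bid 30 gives 6 > 0. Violating.
Others bid (3, 22, 3): truth gives 0; bid 30 gives 8 > 0. Violating.
Others bid (3, 3, 12): truth gives 12; no alternative beats it.
Others bid (3, 3, 30): truth gives 0; no alternative beats it.
(Checking all 64 profiles: 19 have a profitable deviation, 45 do not.)

19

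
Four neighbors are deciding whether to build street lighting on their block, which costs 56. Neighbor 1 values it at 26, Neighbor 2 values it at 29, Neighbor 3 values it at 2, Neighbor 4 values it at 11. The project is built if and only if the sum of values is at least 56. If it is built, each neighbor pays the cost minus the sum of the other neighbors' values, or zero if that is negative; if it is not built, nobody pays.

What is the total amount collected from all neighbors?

31

Total value 68 ≥ cost 56, so it is built.
Neighbor 1: others sum to 42; max(0, 56 - 42) = 14.
Neighbor 2: others sum to 39; max(0, 56 - 39) = 17.
Neighbor 3: others sum to 66; max(0, 56 - 66) = 0.
Neighbor 4: others sum to 57; max(0, 56 - 57) = 0.
Total collected = 14 + 17 + 0 + 0 = 31.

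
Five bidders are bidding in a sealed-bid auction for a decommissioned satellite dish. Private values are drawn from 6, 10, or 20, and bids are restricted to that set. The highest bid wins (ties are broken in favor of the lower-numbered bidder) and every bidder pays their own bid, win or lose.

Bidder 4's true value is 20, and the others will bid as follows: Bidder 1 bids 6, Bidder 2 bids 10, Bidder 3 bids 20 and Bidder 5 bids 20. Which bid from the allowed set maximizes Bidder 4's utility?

Bid 6: loses but pays 6, utility -6.
Bid 10: loses but pays 10, utility -10.
Bid 20: loses but pays 20, utility -20.
The best choice is 6 with utility -6.

6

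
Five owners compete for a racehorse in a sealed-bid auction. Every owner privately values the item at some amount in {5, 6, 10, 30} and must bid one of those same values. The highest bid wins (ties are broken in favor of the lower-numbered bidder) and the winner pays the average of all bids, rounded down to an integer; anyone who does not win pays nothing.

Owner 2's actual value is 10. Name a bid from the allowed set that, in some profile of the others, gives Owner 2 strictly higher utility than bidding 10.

6

Suppose Owner 1 bids 5, Owner 3 bids 5, Owner 4 bids 5 and Owner 5 bids 5.
Bid 10: wins, pays 6, utility 10 - 6 = 4.
Bid 6: wins, pays 5, utility 10 - 5 = 5.
So bidding 6 beats truth here (5 > 4).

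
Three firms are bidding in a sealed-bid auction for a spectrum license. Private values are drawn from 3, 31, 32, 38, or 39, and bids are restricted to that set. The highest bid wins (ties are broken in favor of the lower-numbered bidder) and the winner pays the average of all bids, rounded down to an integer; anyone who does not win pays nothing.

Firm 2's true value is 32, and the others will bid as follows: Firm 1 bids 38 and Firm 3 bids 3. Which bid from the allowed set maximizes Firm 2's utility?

Bid 3: loses, pays 0, utility 0.
Bid 31: loses, pays 0, utility 0.
Bid 32: loses, pays 0, utility 0.
Bid 38: loses, pays 0, utility 0.
Bid 39: wins, pays 26, utility 32 - 26 = 6.
The best choice is 39 with utility 6.

39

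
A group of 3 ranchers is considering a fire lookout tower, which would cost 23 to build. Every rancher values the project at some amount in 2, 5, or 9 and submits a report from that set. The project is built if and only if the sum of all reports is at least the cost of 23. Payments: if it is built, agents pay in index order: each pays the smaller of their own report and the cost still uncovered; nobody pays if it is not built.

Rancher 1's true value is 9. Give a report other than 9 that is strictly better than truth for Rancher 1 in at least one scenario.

Suppose Rancher 2 reports 9 and Rancher 3 reports 9.
Report 9: project built, pays 9, utility 9 - 9 = 0.
Report 5: project built, pays 5, utility 9 - 5 = 4.
So reporting 5 beats truth here (4 > 0).

5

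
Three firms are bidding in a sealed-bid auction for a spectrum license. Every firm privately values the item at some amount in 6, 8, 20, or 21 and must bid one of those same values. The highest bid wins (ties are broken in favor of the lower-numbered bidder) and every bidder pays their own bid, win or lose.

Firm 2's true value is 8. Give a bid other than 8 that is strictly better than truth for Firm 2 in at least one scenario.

6

Suppose Firm 1 bids 6 and Firm 3 bids 20.
Bid 8: loses but pays 8, utility -8.
Bid 6: loses but pays 6, utility -6.
So bidding 6 beats truth here (-6 > -8).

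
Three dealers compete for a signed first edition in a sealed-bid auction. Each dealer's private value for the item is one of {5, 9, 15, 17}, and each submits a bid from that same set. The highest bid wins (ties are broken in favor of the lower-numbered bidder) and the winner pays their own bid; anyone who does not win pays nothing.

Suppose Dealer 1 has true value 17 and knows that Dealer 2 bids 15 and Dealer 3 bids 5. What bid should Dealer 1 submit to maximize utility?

15

Bid 5: loses, pays 0, utility 0.
Bid 9: loses, pays 0, utility 0.
Bid 15: wins, pays 15, utility 17 - 15 = 2.
Bid 17: wins, pays 17, utility 17 - 17 = 0.
The best choice is 15 with utility 2.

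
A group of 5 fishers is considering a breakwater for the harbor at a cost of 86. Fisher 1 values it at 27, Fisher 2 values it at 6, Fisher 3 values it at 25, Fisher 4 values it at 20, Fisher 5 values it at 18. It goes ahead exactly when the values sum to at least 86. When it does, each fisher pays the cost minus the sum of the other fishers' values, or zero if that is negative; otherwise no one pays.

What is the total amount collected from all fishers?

50

Total value 96 ≥ cost 86, so it is built.
Fisher 1: others sum to 69; max(0, 86 - 69) = 17.
Fisher 2: others sum to 90; max(0, 86 - 90) = 0.
Fisher 3: others sum to 71; max(0, 86 - 71) = 15.
Fisher 4: others sum to 76; max(0, 86 - 76) = 10.
Fisher 5: others sum to 78; max(0, 86 - 78) = 8.
Total collected = 17 + 0 + 15 + 10 + 8 = 50.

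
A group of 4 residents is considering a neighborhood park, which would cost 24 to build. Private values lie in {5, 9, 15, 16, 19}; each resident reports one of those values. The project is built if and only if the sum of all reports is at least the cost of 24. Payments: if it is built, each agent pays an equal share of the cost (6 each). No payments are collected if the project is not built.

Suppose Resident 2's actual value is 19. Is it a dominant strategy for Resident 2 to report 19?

Check each profile of the others' reports and compare truth against every alternative report.
Others report (5, 5, 5): truth gives 13, best alternative gives 13.
Others report (5, 5, 9): truth gives 13, best alternative gives 13.
Others report (5, 5, 15): truth gives 13, best alternative gives 13.
Others report (5, 5, 16): truth gives 13, best alternative gives 13.
Others report (5, 5, 19): truth gives 13, best alternative gives 13.
Others report (5, 9, 5): truth gives 13, best alternative gives 13.
(Remaining 119 profiles checked similarly; truth is weakly best in each.)
In every case the truthful report is at least as good as any alternative, so it is a dominant strategy.

Yes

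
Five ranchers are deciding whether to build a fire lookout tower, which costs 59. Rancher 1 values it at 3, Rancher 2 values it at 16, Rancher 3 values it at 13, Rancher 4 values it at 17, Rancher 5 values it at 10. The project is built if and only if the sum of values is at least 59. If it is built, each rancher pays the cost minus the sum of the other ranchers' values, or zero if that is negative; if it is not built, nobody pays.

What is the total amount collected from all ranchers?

59

Total value 59 ≥ cost 59, so it is built.
Rancher 1: others sum to 56; max(0, 59 - 56) = 3.
Rancher 2: others sum to 43; max(0, 59 - 43) = 16.
Rancher 3: others sum to 46; max(0, 59 - 46) = 13.
Rancher 4: others sum to 42; max(0, 59 - 42) = 17.
Rancher 5: others sum to 49; max(0, 59 - 49) = 10.
Total collected = 3 + 16 + 13 + 17 + 10 = 59.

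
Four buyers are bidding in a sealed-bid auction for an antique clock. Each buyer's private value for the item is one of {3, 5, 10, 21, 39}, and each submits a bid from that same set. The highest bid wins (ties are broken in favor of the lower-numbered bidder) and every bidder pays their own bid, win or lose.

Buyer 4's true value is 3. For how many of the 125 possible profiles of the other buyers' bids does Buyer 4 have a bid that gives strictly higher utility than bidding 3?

1

Others bid (3, 3, 3): truth gives -3; bid 5 gives -2 > -3. Violating.
Others bid (3, 3, 5): truth gives -3; no alternative beats it.
Others bid (3, 3, 10): truth gives -3; no alternative beats it.
(Checking all 125 profiles: 1 has a profitable deviation, 124 do not.)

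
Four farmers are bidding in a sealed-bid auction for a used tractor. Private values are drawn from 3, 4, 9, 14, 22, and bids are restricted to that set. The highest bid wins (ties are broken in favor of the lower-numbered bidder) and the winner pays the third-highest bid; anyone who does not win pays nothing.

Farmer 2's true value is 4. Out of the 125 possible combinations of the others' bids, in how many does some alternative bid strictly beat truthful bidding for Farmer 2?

Others bid (3, 3, 9): truth gives 0; bid 9 gives 1 > 0. Violating.
Others bid (3, 3, 14): truth gives 0; bid 14 gives 1 > 0. Violating.
Others bid (3, 3, 22): truth gives 0; bid 22 gives 1 > 0. Violating.
Others bid (3, 9, 3): truth gives 0; bid 9 gives 1 > 0. Violating.
Others bid (3, 3, 3): truth gives 1; no alternative beats it.
Others bid (3, 3, 4): truth gives 1; no alternative beats it.
(Checking all 125 profiles: 9 have a profitable deviation, 116 do not.)

9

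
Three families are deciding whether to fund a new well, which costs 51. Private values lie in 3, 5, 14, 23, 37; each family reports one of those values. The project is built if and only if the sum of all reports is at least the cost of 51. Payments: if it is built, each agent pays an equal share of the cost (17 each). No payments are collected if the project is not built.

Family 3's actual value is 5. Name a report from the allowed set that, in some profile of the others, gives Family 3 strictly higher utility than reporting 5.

3

Suppose Family 1 reports 23 and Family 2 reports 23.
Report 5: project built, pays 17, utility 5 - 17 = -12.
Report 3: project not built, utility 0.
So reporting 3 beats truth here (0 > -12).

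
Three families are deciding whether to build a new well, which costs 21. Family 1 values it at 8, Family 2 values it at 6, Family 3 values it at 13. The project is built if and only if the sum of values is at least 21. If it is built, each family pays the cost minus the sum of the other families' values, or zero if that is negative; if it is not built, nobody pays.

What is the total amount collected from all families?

Total value 27 ≥ cost 21, so it is built.
Family 1: others sum to 19; max(0, 21 - 19) = 2.
Family 2: others sum to 21; max(0, 21 - 21) = 0.
Family 3: others sum to 14; max(0, 21 - 14) = 7.
Total collected = 2 + 0 + 7 = 9.

9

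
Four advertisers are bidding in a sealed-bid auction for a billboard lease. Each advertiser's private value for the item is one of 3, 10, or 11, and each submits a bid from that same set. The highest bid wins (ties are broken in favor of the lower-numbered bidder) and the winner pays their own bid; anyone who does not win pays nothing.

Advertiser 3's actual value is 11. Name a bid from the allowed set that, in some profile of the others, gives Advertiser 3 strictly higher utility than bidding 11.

Suppose Advertiser 1 bids 3, Advertiser 2 bids 3 and Advertiser 4 bids 3.
Bid 11: wins, pays 11, utility 11 - 11 = 0.
Bid 10: wins, pays 10, utility 11 - 10 = 1.
So bidding 10 beats truth here (1 > 0).

10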